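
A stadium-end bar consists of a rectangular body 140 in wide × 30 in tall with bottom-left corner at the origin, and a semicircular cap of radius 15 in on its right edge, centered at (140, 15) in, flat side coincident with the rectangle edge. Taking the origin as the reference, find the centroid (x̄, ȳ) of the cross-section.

x̄ = 75.93 in, ȳ = 15.00 in

rectangular body: A = 140 × 30 = 4200.00, centroid at (70.00, 15.00).
semicircular end: A = ½π·15² = 353.43, centroid at (146.37, 15.00).
ΣA = 4553.43 in²
ΣAx̄ = (4200.00)(70.00) + (353.43)(146.37) = 345730.08 in³
ΣAȳ = (4200.00)(15.00) + (353.43)(15.00) = 68301.44 in³
x̄ = 345730.08 / 4553.43 = 75.93 in
ȳ = 68301.44 / 4553.43 = 15.00 in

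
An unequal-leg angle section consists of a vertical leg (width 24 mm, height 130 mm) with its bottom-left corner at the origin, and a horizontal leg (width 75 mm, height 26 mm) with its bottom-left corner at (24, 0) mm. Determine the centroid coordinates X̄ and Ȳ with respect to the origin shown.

Part | A | x̄ᵢ | ȳᵢ | A·x̄ᵢ | A·ȳᵢ
vertical leg | 3120.00 | 12.00 | 65.00 | 37440.00 | 202800.00
horizontal leg | 1950.00 | 61.50 | 13.00 | 119925.00 | 25350.00
Σ | 5070.00 |  |  | 157365.00 | 228150.00
X̄ = 157365.00 / 5070.00 = 31.04 mm
Ȳ = 228150.00 / 5070.00 = 45.00 mm

X̄ = 31.04 mm, Ȳ = 45.00 mm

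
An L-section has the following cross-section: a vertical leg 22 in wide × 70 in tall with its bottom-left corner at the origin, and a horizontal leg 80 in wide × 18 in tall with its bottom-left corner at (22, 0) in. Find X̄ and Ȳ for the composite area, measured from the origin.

X̄ = 35.64 in, Ȳ = 22.44 in

vertical leg: A = 22 × 70 = 1540.00, centroid at (11.00, 35.00).
horizontal leg: A = 80 × 18 = 1440.00, centroid at (62.00, 9.00).
ΣA = 2980.00 in²
ΣAX̄ = (1540.00)(11.00) + (1440.00)(62.00) = 106220.00 in³
ΣAȲ = (1540.00)(35.00) + (1440.00)(9.00) = 66860.00 in³
X̄ = 106220.00 / 2980.00 = 35.64 in
Ȳ = 66860.00 / 2980.00 = 22.44 in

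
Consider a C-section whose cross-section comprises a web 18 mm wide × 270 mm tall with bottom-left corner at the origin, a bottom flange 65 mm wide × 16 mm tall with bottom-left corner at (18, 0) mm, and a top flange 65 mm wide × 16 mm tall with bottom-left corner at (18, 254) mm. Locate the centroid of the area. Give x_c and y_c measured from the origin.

Part | A | x̄ᵢ | ȳᵢ | A·x̄ᵢ | A·ȳᵢ
web | 4860.00 | 9.00 | 135.00 | 43740.00 | 656100.00
bottom flange | 1040.00 | 50.50 | 8.00 | 52520.00 | 8320.00
top flange | 1040.00 | 50.50 | 262.00 | 52520.00 | 272480.00
Σ | 6940.00 |  |  | 148780.00 | 936900.00
x_c = 148780.00 / 6940.00 = 21.44 mm
y_c = 936900.00 / 6940.00 = 135.00 mm

x_c = 21.44 mm, y_c = 135.00 mm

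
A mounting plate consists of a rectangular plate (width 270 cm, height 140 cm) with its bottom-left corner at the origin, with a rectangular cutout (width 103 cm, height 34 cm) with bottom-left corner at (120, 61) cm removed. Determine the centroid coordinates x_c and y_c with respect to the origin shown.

x_c = 131.27 cm, y_c = 69.18 cm

plate: A = 270 × 140 = 37800.00, centroid at (135.00, 70.00).
hole: A = −(103 × 34) = -3502.00, centroid at (171.50, 78.00).
ΣA = 34298.00 cm²
ΣAx_c = (37800.00)(135.00) + (-3502.00)(171.50) = 4502407.00 cm³
ΣAy_c = (37800.00)(70.00) + (-3502.00)(78.00) = 2372844.00 cm³
x_c = 4502407.00 / 34298.00 = 131.27 cm
y_c = 2372844.00 / 34298.00 = 69.18 cm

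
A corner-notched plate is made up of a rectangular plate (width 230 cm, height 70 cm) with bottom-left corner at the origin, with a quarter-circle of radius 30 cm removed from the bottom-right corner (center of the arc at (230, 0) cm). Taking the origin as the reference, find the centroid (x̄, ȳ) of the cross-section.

plate: A = 230 × 70 = 16100.00, centroid at (115.00, 35.00).
removed quarter-circle: A = −¼π·30² = -706.86, centroid at (217.27, 12.73).
ΣA = 15393.14 cm²
ΣAx̄ = (16100.00)(115.00) + (-706.86)(217.27) = 1697922.58 cm³
ΣAȳ = (16100.00)(35.00) + (-706.86)(12.73) = 554500.00 cm³
x̄ = 1697922.58 / 15393.14 = 110.30 cm
ȳ = 554500.00 / 15393.14 = 36.02 cm

x̄ = 110.30 cm, ȳ = 36.02 cm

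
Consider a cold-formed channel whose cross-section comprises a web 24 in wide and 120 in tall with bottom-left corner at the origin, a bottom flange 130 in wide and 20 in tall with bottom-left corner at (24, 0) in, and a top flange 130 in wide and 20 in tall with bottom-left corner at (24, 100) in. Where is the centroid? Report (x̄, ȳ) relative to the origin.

x̄ = 61.55 in, ȳ = 60.00 in

web: A = 24 × 120 = 2880.00, centroid at (12.00, 60.00).
bottom flange: A = 130 × 20 = 2600.00, centroid at (89.00, 10.00).
top flange: A = 130 × 20 = 2600.00, centroid at (89.00, 110.00).
ΣA = 8080.00 in²
ΣAx̄ = (2880.00)(12.00) + (2600.00)(89.00) + (2600.00)(89.00) = 497360.00 in³
ΣAȳ = (2880.00)(60.00) + (2600.00)(10.00) + (2600.00)(110.00) = 484800.00 in³
x̄ = 497360.00 / 8080.00 = 61.55 in
ȳ = 484800.00 / 8080.00 = 60.00 in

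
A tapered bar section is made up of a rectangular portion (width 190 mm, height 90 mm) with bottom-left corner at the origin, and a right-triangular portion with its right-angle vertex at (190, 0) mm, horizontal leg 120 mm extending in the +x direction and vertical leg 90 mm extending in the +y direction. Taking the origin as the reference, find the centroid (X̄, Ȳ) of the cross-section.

rectangular portion: A = 190 × 90 = 17100.00, centroid at (95.00, 45.00).
triangular portion: A = ½·120·90 = 5400.00, centroid at (230.00, 30.00).
ΣA = 22500.00 mm², ΣAX̄ = 2866500.00 mm³, ΣAȲ = 931500.00 mm³.
X̄ = 2866500.00/22500.00 = 127.40 mm; Ȳ = 931500.00/22500.00 = 41.40 mm.

X̄ = 127.40 mm, Ȳ = 41.40 mm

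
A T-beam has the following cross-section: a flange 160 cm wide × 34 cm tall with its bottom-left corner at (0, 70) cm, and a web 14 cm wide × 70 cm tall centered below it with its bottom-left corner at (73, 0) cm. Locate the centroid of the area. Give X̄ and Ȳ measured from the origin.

web: A = 14 × 70 = 980.00, centroid at (80.00, 35.00).
flange: A = 160 × 34 = 5440.00, centroid at (80.00, 87.00).
ΣA = 6420.00 cm², ΣAX̄ = 513600.00 cm³, ΣAȲ = 507580.00 cm³.
X̄ = 513600.00/6420.00 = 80.00 cm; Ȳ = 507580.00/6420.00 = 79.06 cm.

X̄ = 80.00 cm, Ȳ = 79.06 cm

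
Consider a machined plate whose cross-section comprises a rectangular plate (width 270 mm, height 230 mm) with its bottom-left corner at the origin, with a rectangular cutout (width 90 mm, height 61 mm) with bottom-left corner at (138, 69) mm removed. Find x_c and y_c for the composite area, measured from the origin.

plate: A = 270 × 230 = 62100.00, centroid at (135.00, 115.00).
hole: A = −(90 × 61) = -5490.00, centroid at (183.00, 99.50).
ΣA = 56610.00 mm², ΣAx_c = 7378830.00 mm³, ΣAy_c = 6595245.00 mm³.
x_c = 7378830.00/56610.00 = 130.34 mm; y_c = 6595245.00/56610.00 = 116.50 mm.

x_c = 130.34 mm, y_c = 116.50 mm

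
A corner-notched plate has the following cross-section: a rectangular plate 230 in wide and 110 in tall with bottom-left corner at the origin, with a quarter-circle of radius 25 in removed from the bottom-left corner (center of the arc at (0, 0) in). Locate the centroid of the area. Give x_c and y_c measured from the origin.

x_c = 117.07 in, y_c = 55.88 in

Part | A | x̄ᵢ | ȳᵢ | A·x̄ᵢ | A·ȳᵢ
plate | 25300.00 | 115.00 | 55.00 | 2909500.00 | 1391500.00
removed quarter-circle | -490.87 | 10.61 | 10.61 | -5208.33 | -5208.33
Σ | 24809.13 |  |  | 2904291.67 | 1386291.67
x_c = 2904291.67 / 24809.13 = 117.07 in
y_c = 1386291.67 / 24809.13 = 55.88 in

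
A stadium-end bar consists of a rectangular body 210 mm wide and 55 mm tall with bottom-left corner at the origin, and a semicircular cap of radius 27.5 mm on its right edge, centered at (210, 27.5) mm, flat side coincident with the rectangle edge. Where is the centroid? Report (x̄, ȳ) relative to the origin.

x̄ = 115.88 mm, ȳ = 27.50 mm

Part | A | x̄ᵢ | ȳᵢ | A·x̄ᵢ | A·ȳᵢ
rectangular body | 11550.00 | 105.00 | 27.50 | 1212750.00 | 317625.00
semicircular end | 1187.91 | 221.67 | 27.50 | 263326.67 | 32667.65
Σ | 12737.91 |  |  | 1476076.67 | 350292.65
x̄ = 1476076.67 / 12737.91 = 115.88 mm
ȳ = 350292.65 / 12737.91 = 27.50 mm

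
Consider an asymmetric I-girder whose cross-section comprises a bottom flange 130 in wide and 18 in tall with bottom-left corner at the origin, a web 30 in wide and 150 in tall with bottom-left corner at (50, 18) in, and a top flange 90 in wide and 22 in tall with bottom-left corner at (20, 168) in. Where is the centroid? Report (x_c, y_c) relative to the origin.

bottom flange: A = 130 × 18 = 2340.00, centroid at (65.00, 9.00).
web: A = 30 × 150 = 4500.00, centroid at (65.00, 93.00).
top flange: A = 90 × 22 = 1980.00, centroid at (65.00, 179.00).
ΣA = 8820.00 in², ΣAx_c = 573300.00 in³, ΣAy_c = 793980.00 in³.
x_c = 573300.00/8820.00 = 65.00 in; y_c = 793980.00/8820.00 = 90.02 in.

x_c = 65.00 in, y_c = 90.02 in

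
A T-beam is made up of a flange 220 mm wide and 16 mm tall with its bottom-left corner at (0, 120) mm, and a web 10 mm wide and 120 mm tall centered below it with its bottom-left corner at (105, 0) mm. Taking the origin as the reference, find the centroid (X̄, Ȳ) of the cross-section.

web: A = 10 × 120 = 1200.00, centroid at (110.00, 60.00).
flange: A = 220 × 16 = 3520.00, centroid at (110.00, 128.00).
ΣA = 4720.00 mm²
ΣAX̄ = (1200.00)(110.00) + (3520.00)(110.00) = 519200.00 mm³
ΣAȲ = (1200.00)(60.00) + (3520.00)(128.00) = 522560.00 mm³
X̄ = 519200.00 / 4720.00 = 110.00 mm
Ȳ = 522560.00 / 4720.00 = 110.71 mm

X̄ = 110.00 mm, Ȳ = 110.71 mm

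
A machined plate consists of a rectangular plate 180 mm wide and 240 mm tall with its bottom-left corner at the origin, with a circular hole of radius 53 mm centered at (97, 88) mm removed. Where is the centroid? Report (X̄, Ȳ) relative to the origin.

plate: A = 180 × 240 = 43200.00, centroid at (90.00, 120.00).
hole: A = −π·53² = -8824.73, centroid at (97.00, 88.00).
ΣA = 34375.27 mm²
ΣAX̄ = (43200.00)(90.00) + (-8824.73)(97.00) = 3032000.82 mm³
ΣAȲ = (43200.00)(120.00) + (-8824.73)(88.00) = 4407423.43 mm³
X̄ = 3032000.82 / 34375.27 = 88.20 mm
Ȳ = 4407423.43 / 34375.27 = 128.21 mm

X̄ = 88.20 mm, Ȳ = 128.21 mm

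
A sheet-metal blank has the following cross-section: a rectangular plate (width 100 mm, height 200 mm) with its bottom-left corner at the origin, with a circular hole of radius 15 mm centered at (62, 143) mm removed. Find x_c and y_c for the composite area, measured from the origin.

Part | A | x̄ᵢ | ȳᵢ | A·x̄ᵢ | A·ȳᵢ
plate | 20000.00 | 50.00 | 100.00 | 1000000.00 | 2000000.00
hole | -706.86 | 62.00 | 143.00 | -43825.22 | -101080.74
Σ | 19293.14 |  |  | 956174.78 | 1898919.26
x_c = 956174.78 / 19293.14 = 49.56 mm
y_c = 1898919.26 / 19293.14 = 98.42 mm

x_c = 49.56 mm, y_c = 98.42 mm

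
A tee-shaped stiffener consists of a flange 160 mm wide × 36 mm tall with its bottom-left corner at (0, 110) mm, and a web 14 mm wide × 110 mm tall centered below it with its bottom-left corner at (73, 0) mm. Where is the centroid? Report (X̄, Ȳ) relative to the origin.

web: A = 14 × 110 = 1540.00, centroid at (80.00, 55.00).
flange: A = 160 × 36 = 5760.00, centroid at (80.00, 128.00).
ΣA = 7300.00 mm²
ΣAX̄ = (1540.00)(80.00) + (5760.00)(80.00) = 584000.00 mm³
ΣAȲ = (1540.00)(55.00) + (5760.00)(128.00) = 821980.00 mm³
X̄ = 584000.00 / 7300.00 = 80.00 mm
Ȳ = 821980.00 / 7300.00 = 112.60 mm

X̄ = 80.00 mm, Ȳ = 112.60 mm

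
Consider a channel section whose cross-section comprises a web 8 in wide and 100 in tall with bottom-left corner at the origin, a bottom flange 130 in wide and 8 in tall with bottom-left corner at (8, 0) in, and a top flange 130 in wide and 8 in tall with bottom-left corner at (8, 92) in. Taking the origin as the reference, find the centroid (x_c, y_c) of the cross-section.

x_c = 53.83 in, y_c = 50.00 in

web: A = 8 × 100 = 800.00, centroid at (4.00, 50.00).
bottom flange: A = 130 × 8 = 1040.00, centroid at (73.00, 4.00).
top flange: A = 130 × 8 = 1040.00, centroid at (73.00, 96.00).
ΣA = 2880.00 in², ΣAx_c = 155040.00 in³, ΣAy_c = 144000.00 in³.
x_c = 155040.00/2880.00 = 53.83 in; y_c = 144000.00/2880.00 = 50.00 in.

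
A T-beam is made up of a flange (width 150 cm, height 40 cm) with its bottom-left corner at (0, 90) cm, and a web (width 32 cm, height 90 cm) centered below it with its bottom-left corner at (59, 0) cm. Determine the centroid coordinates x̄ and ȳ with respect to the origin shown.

x̄ = 75.00 cm, ȳ = 88.92 cm

Part | A | x̄ᵢ | ȳᵢ | A·x̄ᵢ | A·ȳᵢ
web | 2880.00 | 75.00 | 45.00 | 216000.00 | 129600.00
flange | 6000.00 | 75.00 | 110.00 | 450000.00 | 660000.00
Σ | 8880.00 |  |  | 666000.00 | 789600.00
x̄ = 666000.00 / 8880.00 = 75.00 cm
ȳ = 789600.00 / 8880.00 = 88.92 cm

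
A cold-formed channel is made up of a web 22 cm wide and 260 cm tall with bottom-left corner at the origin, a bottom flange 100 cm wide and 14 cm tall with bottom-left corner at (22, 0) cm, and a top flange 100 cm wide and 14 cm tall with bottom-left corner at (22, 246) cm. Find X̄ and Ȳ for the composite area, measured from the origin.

web: A = 22 × 260 = 5720.00, centroid at (11.00, 130.00).
bottom flange: A = 100 × 14 = 1400.00, centroid at (72.00, 7.00).
top flange: A = 100 × 14 = 1400.00, centroid at (72.00, 253.00).
ΣA = 8520.00 cm²
ΣAX̄ = (5720.00)(11.00) + (1400.00)(72.00) + (1400.00)(72.00) = 264520.00 cm³
ΣAȲ = (5720.00)(130.00) + (1400.00)(7.00) + (1400.00)(253.00) = 1107600.00 cm³
X̄ = 264520.00 / 8520.00 = 31.05 cm
Ȳ = 1107600.00 / 8520.00 = 130.00 cm

X̄ = 31.05 cm, Ȳ = 130.00 cm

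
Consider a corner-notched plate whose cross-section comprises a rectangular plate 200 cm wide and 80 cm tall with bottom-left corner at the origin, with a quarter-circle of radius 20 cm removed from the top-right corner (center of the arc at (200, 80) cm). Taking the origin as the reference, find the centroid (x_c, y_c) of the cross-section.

x_c = 98.17 cm, y_c = 39.37 cm

Part | A | x̄ᵢ | ȳᵢ | A·x̄ᵢ | A·ȳᵢ
plate | 16000.00 | 100.00 | 40.00 | 1600000.00 | 640000.00
removed quarter-circle | -314.16 | 191.51 | 71.51 | -60165.19 | -22466.07
Σ | 15685.84 |  |  | 1539834.81 | 617533.93
x_c = 1539834.81 / 15685.84 = 98.17 cm
y_c = 617533.93 / 15685.84 = 39.37 cm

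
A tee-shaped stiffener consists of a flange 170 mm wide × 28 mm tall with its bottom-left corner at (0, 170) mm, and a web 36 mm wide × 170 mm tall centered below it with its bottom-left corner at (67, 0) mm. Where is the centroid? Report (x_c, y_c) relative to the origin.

x_c = 85.00 mm, y_c = 128.31 mm

Part | A | x̄ᵢ | ȳᵢ | A·x̄ᵢ | A·ȳᵢ
web | 6120.00 | 85.00 | 85.00 | 520200.00 | 520200.00
flange | 4760.00 | 85.00 | 184.00 | 404600.00 | 875840.00
Σ | 10880.00 |  |  | 924800.00 | 1396040.00
x_c = 924800.00 / 10880.00 = 85.00 mm
y_c = 1396040.00 / 10880.00 = 128.31 mm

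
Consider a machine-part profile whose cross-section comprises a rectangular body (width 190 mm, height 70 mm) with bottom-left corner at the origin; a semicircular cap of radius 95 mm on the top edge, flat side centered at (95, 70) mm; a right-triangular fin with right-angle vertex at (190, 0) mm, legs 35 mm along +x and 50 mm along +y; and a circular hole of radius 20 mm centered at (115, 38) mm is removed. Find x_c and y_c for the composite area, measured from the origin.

x_c = 97.52 mm, y_c = 73.68 mm

rectangular body: A = 190 × 70 = 13300.00, centroid at (95.00, 35.00).
semicircular top: A = ½π·95² = 14176.44, centroid at (95.00, 110.32).
triangular fin: A = ½·35·50 = 875.00, centroid at (201.67, 16.67).
hole: A = −π·20² = -1256.64, centroid at (115.00, 38.00).
ΣA = 27094.80 mm²
ΣAx_c = (13300.00)(95.00) + (14176.44)(95.00) + (875.00)(201.67) + (-1256.64)(115.00) = 2642206.57 mm³
ΣAy_c = (13300.00)(35.00) + (14176.44)(110.32) + (875.00)(16.67) + (-1256.64)(38.00) = 1996265.04 mm³
x_c = 2642206.57 / 27094.80 = 97.52 mm
y_c = 1996265.04 / 27094.80 = 73.68 mm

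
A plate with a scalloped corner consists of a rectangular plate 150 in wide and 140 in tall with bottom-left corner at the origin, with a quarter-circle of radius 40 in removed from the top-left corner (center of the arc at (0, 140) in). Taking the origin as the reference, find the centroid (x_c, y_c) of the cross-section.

Part | A | x̄ᵢ | ȳᵢ | A·x̄ᵢ | A·ȳᵢ
plate | 21000.00 | 75.00 | 70.00 | 1575000.00 | 1470000.00
removed quarter-circle | -1256.64 | 16.98 | 123.02 | -21333.33 | -154595.86
Σ | 19743.36 |  |  | 1553666.67 | 1315404.14
x_c = 1553666.67 / 19743.36 = 78.69 in
y_c = 1315404.14 / 19743.36 = 66.63 in

x_c = 78.69 in, y_c = 66.63 in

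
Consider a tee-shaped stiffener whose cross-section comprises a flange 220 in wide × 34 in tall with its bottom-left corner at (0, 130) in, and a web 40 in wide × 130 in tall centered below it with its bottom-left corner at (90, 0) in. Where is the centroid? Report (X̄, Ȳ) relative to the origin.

X̄ = 110.00 in, Ȳ = 113.37 in

web: A = 40 × 130 = 5200.00, centroid at (110.00, 65.00).
flange: A = 220 × 34 = 7480.00, centroid at (110.00, 147.00).
ΣA = 12680.00 in²
ΣAX̄ = (5200.00)(110.00) + (7480.00)(110.00) = 1394800.00 in³
ΣAȲ = (5200.00)(65.00) + (7480.00)(147.00) = 1437560.00 in³
X̄ = 1394800.00 / 12680.00 = 110.00 in
Ȳ = 1437560.00 / 12680.00 = 113.37 in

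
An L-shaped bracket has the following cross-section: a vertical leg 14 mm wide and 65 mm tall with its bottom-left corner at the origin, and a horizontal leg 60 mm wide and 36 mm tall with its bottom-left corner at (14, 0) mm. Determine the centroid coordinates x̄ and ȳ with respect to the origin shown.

x̄ = 33.03 mm, ȳ = 22.30 mm

vertical leg: A = 14 × 65 = 910.00, centroid at (7.00, 32.50).
horizontal leg: A = 60 × 36 = 2160.00, centroid at (44.00, 18.00).
ΣA = 3070.00 mm²
ΣAx̄ = (910.00)(7.00) + (2160.00)(44.00) = 101410.00 mm³
ΣAȳ = (910.00)(32.50) + (2160.00)(18.00) = 68455.00 mm³
x̄ = 101410.00 / 3070.00 = 33.03 mm
ȳ = 68455.00 / 3070.00 = 22.30 mm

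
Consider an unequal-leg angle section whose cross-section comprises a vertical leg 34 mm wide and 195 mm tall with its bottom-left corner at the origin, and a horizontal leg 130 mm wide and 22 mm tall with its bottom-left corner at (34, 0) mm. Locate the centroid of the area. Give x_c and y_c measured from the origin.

x_c = 41.71 mm, y_c = 71.43 mm

Part | A | x̄ᵢ | ȳᵢ | A·x̄ᵢ | A·ȳᵢ
vertical leg | 6630.00 | 17.00 | 97.50 | 112710.00 | 646425.00
horizontal leg | 2860.00 | 99.00 | 11.00 | 283140.00 | 31460.00
Σ | 9490.00 |  |  | 395850.00 | 677885.00
x_c = 395850.00 / 9490.00 = 41.71 mm
y_c = 677885.00 / 9490.00 = 71.43 mm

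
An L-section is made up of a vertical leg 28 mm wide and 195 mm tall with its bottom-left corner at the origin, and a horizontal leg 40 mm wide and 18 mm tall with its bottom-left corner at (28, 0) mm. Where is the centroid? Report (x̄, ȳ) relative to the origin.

x̄ = 17.96 mm, ȳ = 87.19 mm

Part | A | x̄ᵢ | ȳᵢ | A·x̄ᵢ | A·ȳᵢ
vertical leg | 5460.00 | 14.00 | 97.50 | 76440.00 | 532350.00
horizontal leg | 720.00 | 48.00 | 9.00 | 34560.00 | 6480.00
Σ | 6180.00 |  |  | 111000.00 | 538830.00
x̄ = 111000.00 / 6180.00 = 17.96 mm
ȳ = 538830.00 / 6180.00 = 87.19 mm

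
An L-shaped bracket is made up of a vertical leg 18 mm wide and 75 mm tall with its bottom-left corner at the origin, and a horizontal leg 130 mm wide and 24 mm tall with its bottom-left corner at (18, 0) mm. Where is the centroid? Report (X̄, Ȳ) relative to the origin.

Part | A | x̄ᵢ | ȳᵢ | A·x̄ᵢ | A·ȳᵢ
vertical leg | 1350.00 | 9.00 | 37.50 | 12150.00 | 50625.00
horizontal leg | 3120.00 | 83.00 | 12.00 | 258960.00 | 37440.00
Σ | 4470.00 |  |  | 271110.00 | 88065.00
X̄ = 271110.00 / 4470.00 = 60.65 mm
Ȳ = 88065.00 / 4470.00 = 19.70 mm

X̄ = 60.65 mm, Ȳ = 19.70 mm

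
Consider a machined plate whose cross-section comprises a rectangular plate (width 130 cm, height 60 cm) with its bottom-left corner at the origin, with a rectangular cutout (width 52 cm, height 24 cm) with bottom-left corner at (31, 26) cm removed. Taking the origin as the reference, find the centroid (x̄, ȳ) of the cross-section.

x̄ = 66.52 cm, ȳ = 28.48 cm

plate: A = 130 × 60 = 7800.00, centroid at (65.00, 30.00).
hole: A = −(52 × 24) = -1248.00, centroid at (57.00, 38.00).
ΣA = 6552.00 cm², ΣAx̄ = 435864.00 cm³, ΣAȳ = 186576.00 cm³.
x̄ = 435864.00/6552.00 = 66.52 cm; ȳ = 186576.00/6552.00 = 28.48 cm.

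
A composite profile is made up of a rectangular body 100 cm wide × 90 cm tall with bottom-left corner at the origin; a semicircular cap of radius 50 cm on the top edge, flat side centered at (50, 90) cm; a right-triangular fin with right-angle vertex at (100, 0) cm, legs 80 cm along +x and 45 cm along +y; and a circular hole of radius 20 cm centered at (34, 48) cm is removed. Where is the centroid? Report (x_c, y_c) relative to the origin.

x_c = 61.74 cm, y_c = 60.02 cm

rectangular body: A = 100 × 90 = 9000.00, centroid at (50.00, 45.00).
semicircular top: A = ½π·50² = 3926.99, centroid at (50.00, 111.22).
triangular fin: A = ½·80·45 = 1800.00, centroid at (126.67, 15.00).
hole: A = −π·20² = -1256.64, centroid at (34.00, 48.00).
ΣA = 13470.35 cm², ΣAx_c = 831623.88 cm³, ΣAy_c = 808443.93 cm³.
x_c = 831623.88/13470.35 = 61.74 cm; y_c = 808443.93/13470.35 = 60.02 cm.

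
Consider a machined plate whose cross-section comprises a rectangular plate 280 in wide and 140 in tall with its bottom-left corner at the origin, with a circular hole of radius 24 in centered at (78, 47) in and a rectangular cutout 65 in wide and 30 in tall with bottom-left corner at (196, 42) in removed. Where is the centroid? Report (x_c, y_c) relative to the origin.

plate: A = 280 × 140 = 39200.00, centroid at (140.00, 70.00).
hole 1: A = −π·24² = -1809.56, centroid at (78.00, 47.00).
hole 2: A = −(65 × 30) = -1950.00, centroid at (228.50, 57.00).
ΣA = 35440.44 in², ΣAx_c = 4901279.53 in³, ΣAy_c = 2547800.80 in³.
x_c = 4901279.53/35440.44 = 138.30 in; y_c = 2547800.80/35440.44 = 71.89 in.

x_c = 138.30 in, y_c = 71.89 in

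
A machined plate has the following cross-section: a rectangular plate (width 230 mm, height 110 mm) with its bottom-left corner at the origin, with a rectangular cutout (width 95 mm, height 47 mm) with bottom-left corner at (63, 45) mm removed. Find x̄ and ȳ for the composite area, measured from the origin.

Part | A | x̄ᵢ | ȳᵢ | A·x̄ᵢ | A·ȳᵢ
plate | 25300.00 | 115.00 | 55.00 | 2909500.00 | 1391500.00
hole | -4465.00 | 110.50 | 68.50 | -493382.50 | -305852.50
Σ | 20835.00 |  |  | 2416117.50 | 1085647.50
x̄ = 2416117.50 / 20835.00 = 115.96 mm
ȳ = 1085647.50 / 20835.00 = 52.11 mm

x̄ = 115.96 mm, ȳ = 52.11 mm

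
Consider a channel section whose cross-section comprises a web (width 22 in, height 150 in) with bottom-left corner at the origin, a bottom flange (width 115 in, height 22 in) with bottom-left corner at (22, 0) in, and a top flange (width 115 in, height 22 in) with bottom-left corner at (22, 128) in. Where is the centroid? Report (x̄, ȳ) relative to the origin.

web: A = 22 × 150 = 3300.00, centroid at (11.00, 75.00).
bottom flange: A = 115 × 22 = 2530.00, centroid at (79.50, 11.00).
top flange: A = 115 × 22 = 2530.00, centroid at (79.50, 139.00).
ΣA = 8360.00 in²
ΣAx̄ = (3300.00)(11.00) + (2530.00)(79.50) + (2530.00)(79.50) = 438570.00 in³
ΣAȳ = (3300.00)(75.00) + (2530.00)(11.00) + (2530.00)(139.00) = 627000.00 in³
x̄ = 438570.00 / 8360.00 = 52.46 in
ȳ = 627000.00 / 8360.00 = 75.00 in

x̄ = 52.46 in, ȳ = 75.00 in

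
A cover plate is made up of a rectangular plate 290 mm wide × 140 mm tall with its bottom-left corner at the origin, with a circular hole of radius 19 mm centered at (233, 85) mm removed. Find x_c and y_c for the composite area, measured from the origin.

plate: A = 290 × 140 = 40600.00, centroid at (145.00, 70.00).
hole: A = −π·19² = -1134.11, centroid at (233.00, 85.00).
ΣA = 39465.89 mm²
ΣAx_c = (40600.00)(145.00) + (-1134.11)(233.00) = 5622751.22 mm³
ΣAy_c = (40600.00)(70.00) + (-1134.11)(85.00) = 2745600.23 mm³
x_c = 5622751.22 / 39465.89 = 142.47 mm
y_c = 2745600.23 / 39465.89 = 69.57 mm

x_c = 142.47 mm, y_c = 69.57 mm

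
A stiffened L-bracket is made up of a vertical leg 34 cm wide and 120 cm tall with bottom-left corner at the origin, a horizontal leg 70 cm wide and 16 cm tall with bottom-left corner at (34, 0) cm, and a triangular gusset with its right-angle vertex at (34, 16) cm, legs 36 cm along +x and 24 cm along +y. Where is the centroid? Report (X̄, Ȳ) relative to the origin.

vertical leg: A = 34 × 120 = 4080.00, centroid at (17.00, 60.00).
horizontal leg: A = 70 × 16 = 1120.00, centroid at (69.00, 8.00).
gusset: A = ½·36·24 = 432.00, centroid at (46.00, 24.00).
ΣA = 5632.00 cm²
ΣAX̄ = (4080.00)(17.00) + (1120.00)(69.00) + (432.00)(46.00) = 166512.00 cm³
ΣAȲ = (4080.00)(60.00) + (1120.00)(8.00) + (432.00)(24.00) = 264128.00 cm³
X̄ = 166512.00 / 5632.00 = 29.57 cm
Ȳ = 264128.00 / 5632.00 = 46.90 cm

X̄ = 29.57 cm, Ȳ = 46.90 cm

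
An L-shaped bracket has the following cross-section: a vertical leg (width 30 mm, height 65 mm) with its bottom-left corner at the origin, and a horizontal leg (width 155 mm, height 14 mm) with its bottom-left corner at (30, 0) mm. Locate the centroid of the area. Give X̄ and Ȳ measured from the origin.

vertical leg: A = 30 × 65 = 1950.00, centroid at (15.00, 32.50).
horizontal leg: A = 155 × 14 = 2170.00, centroid at (107.50, 7.00).
ΣA = 4120.00 mm²
ΣAX̄ = (1950.00)(15.00) + (2170.00)(107.50) = 262525.00 mm³
ΣAȲ = (1950.00)(32.50) + (2170.00)(7.00) = 78565.00 mm³
X̄ = 262525.00 / 4120.00 = 63.72 mm
Ȳ = 78565.00 / 4120.00 = 19.07 mm

X̄ = 63.72 mm, Ȳ = 19.07 mm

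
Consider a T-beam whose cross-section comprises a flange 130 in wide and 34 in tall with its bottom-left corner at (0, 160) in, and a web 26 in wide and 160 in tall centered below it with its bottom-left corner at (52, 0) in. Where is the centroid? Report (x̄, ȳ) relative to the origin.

Part | A | x̄ᵢ | ȳᵢ | A·x̄ᵢ | A·ȳᵢ
web | 4160.00 | 65.00 | 80.00 | 270400.00 | 332800.00
flange | 4420.00 | 65.00 | 177.00 | 287300.00 | 782340.00
Σ | 8580.00 |  |  | 557700.00 | 1115140.00
x̄ = 557700.00 / 8580.00 = 65.00 in
ȳ = 1115140.00 / 8580.00 = 129.97 in

x̄ = 65.00 in, ȳ = 129.97 in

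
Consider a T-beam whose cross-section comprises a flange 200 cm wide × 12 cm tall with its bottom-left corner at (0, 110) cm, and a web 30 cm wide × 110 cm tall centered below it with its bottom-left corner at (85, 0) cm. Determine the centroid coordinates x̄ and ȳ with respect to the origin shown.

x̄ = 100.00 cm, ȳ = 80.68 cm

Part | A | x̄ᵢ | ȳᵢ | A·x̄ᵢ | A·ȳᵢ
web | 3300.00 | 100.00 | 55.00 | 330000.00 | 181500.00
flange | 2400.00 | 100.00 | 116.00 | 240000.00 | 278400.00
Σ | 5700.00 |  |  | 570000.00 | 459900.00
x̄ = 570000.00 / 5700.00 = 100.00 cm
ȳ = 459900.00 / 5700.00 = 80.68 cm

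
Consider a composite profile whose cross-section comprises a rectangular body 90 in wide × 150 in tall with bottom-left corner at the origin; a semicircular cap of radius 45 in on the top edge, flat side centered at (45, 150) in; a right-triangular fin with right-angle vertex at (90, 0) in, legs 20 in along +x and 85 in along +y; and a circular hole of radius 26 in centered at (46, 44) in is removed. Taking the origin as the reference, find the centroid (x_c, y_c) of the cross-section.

x_c = 47.71 in, y_c = 96.13 in

Part | A | x̄ᵢ | ȳᵢ | A·x̄ᵢ | A·ȳᵢ
rectangular body | 13500.00 | 45.00 | 75.00 | 607500.00 | 1012500.00
semicircular top | 3180.86 | 45.00 | 169.10 | 143138.82 | 537879.38
triangular fin | 850.00 | 96.67 | 28.33 | 82166.67 | 24083.33
hole | -2123.72 | 46.00 | 44.00 | -97690.97 | -93443.53
Σ | 15407.15 |  |  | 735114.52 | 1481019.19
x_c = 735114.52 / 15407.15 = 47.71 in
y_c = 1481019.19 / 15407.15 = 96.13 in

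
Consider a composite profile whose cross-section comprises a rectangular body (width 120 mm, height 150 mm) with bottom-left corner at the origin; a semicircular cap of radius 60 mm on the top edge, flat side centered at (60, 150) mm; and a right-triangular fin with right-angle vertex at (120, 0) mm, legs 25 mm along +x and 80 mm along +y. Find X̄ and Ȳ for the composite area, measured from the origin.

X̄ = 62.77 mm, Ȳ = 96.08 mm

rectangular body: A = 120 × 150 = 18000.00, centroid at (60.00, 75.00).
semicircular top: A = ½π·60² = 5654.87, centroid at (60.00, 175.46).
triangular fin: A = ½·25·80 = 1000.00, centroid at (128.33, 26.67).
ΣA = 24654.87 mm²
ΣAX̄ = (18000.00)(60.00) + (5654.87)(60.00) + (1000.00)(128.33) = 1547625.34 mm³
ΣAȲ = (18000.00)(75.00) + (5654.87)(175.46) + (1000.00)(26.67) = 2368896.68 mm³
X̄ = 1547625.34 / 24654.87 = 62.77 mm
Ȳ = 2368896.68 / 24654.87 = 96.08 mm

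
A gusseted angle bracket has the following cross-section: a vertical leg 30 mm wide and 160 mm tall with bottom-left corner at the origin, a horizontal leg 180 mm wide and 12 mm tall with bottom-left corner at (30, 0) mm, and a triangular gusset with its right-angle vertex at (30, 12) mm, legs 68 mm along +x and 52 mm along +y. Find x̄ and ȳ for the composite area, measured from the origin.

x̄ = 48.62 mm, ȳ = 51.42 mm

vertical leg: A = 30 × 160 = 4800.00, centroid at (15.00, 80.00).
horizontal leg: A = 180 × 12 = 2160.00, centroid at (120.00, 6.00).
gusset: A = ½·68·52 = 1768.00, centroid at (52.67, 29.33).
ΣA = 8728.00 mm², ΣAx̄ = 424314.67 mm³, ΣAȳ = 448821.33 mm³.
x̄ = 424314.67/8728.00 = 48.62 mm; ȳ = 448821.33/8728.00 = 51.42 mm.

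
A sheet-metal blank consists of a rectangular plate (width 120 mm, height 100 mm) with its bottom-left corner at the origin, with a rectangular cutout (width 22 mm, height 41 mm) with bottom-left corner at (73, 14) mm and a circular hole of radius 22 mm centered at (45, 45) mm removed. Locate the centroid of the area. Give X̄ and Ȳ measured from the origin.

plate: A = 120 × 100 = 12000.00, centroid at (60.00, 50.00).
hole 1: A = −(22 × 41) = -902.00, centroid at (84.00, 34.50).
hole 2: A = −π·22² = -1520.53, centroid at (45.00, 45.00).
ΣA = 9577.47 mm², ΣAX̄ = 575808.11 mm³, ΣAȲ = 500457.11 mm³.
X̄ = 575808.11/9577.47 = 60.12 mm; Ȳ = 500457.11/9577.47 = 52.25 mm.

X̄ = 60.12 mm, Ȳ = 52.25 mm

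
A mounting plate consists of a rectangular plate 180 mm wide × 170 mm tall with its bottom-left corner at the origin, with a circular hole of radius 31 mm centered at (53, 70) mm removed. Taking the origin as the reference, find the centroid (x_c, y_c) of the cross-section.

Part | A | x̄ᵢ | ȳᵢ | A·x̄ᵢ | A·ȳᵢ
plate | 30600.00 | 90.00 | 85.00 | 2754000.00 | 2601000.00
hole | -3019.07 | 53.00 | 70.00 | -160010.74 | -211334.94
Σ | 27580.93 |  |  | 2593989.26 | 2389665.06
x_c = 2593989.26 / 27580.93 = 94.05 mm
y_c = 2389665.06 / 27580.93 = 86.64 mm

x_c = 94.05 mm, y_c = 86.64 mm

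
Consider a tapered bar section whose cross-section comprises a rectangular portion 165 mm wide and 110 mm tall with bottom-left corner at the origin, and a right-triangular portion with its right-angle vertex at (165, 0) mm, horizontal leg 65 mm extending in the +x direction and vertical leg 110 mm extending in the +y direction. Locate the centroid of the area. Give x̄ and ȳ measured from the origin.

Part | A | x̄ᵢ | ȳᵢ | A·x̄ᵢ | A·ȳᵢ
rectangular portion | 18150.00 | 82.50 | 55.00 | 1497375.00 | 998250.00
triangular portion | 3575.00 | 186.67 | 36.67 | 667333.33 | 131083.33
Σ | 21725.00 |  |  | 2164708.33 | 1129333.33
x̄ = 2164708.33 / 21725.00 = 99.64 mm
ȳ = 1129333.33 / 21725.00 = 51.98 mm

x̄ = 99.64 mm, ȳ = 51.98 mm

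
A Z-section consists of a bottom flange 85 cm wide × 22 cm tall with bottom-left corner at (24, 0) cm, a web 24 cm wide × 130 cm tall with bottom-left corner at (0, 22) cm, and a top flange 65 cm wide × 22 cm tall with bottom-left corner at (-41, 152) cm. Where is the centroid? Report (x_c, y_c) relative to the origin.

x_c = 23.31 cm, y_c = 81.79 cm

Part | A | x̄ᵢ | ȳᵢ | A·x̄ᵢ | A·ȳᵢ
bottom flange | 1870.00 | 66.50 | 11.00 | 124355.00 | 20570.00
web | 3120.00 | 12.00 | 87.00 | 37440.00 | 271440.00
top flange | 1430.00 | -8.50 | 163.00 | -12155.00 | 233090.00
Σ | 6420.00 |  |  | 149640.00 | 525100.00
x_c = 149640.00 / 6420.00 = 23.31 cm
y_c = 525100.00 / 6420.00 = 81.79 cm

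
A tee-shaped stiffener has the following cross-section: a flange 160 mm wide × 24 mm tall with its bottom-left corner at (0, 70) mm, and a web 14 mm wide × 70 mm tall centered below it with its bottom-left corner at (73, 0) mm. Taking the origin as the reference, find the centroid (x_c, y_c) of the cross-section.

x_c = 80.00 mm, y_c = 72.44 mm

Part | A | x̄ᵢ | ȳᵢ | A·x̄ᵢ | A·ȳᵢ
web | 980.00 | 80.00 | 35.00 | 78400.00 | 34300.00
flange | 3840.00 | 80.00 | 82.00 | 307200.00 | 314880.00
Σ | 4820.00 |  |  | 385600.00 | 349180.00
x_c = 385600.00 / 4820.00 = 80.00 mm
y_c = 349180.00 / 4820.00 = 72.44 mm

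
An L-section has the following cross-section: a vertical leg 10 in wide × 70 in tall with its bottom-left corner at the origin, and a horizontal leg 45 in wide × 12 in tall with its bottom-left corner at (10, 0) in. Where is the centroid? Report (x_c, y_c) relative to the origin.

vertical leg: A = 10 × 70 = 700.00, centroid at (5.00, 35.00).
horizontal leg: A = 45 × 12 = 540.00, centroid at (32.50, 6.00).
ΣA = 1240.00 in²
ΣAx_c = (700.00)(5.00) + (540.00)(32.50) = 21050.00 in³
ΣAy_c = (700.00)(35.00) + (540.00)(6.00) = 27740.00 in³
x_c = 21050.00 / 1240.00 = 16.98 in
y_c = 27740.00 / 1240.00 = 22.37 in

x_c = 16.98 in, y_c = 22.37 in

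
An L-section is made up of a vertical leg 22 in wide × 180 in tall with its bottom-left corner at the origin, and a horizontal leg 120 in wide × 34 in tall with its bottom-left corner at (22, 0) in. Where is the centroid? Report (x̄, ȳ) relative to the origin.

vertical leg: A = 22 × 180 = 3960.00, centroid at (11.00, 90.00).
horizontal leg: A = 120 × 34 = 4080.00, centroid at (82.00, 17.00).
ΣA = 8040.00 in²
ΣAx̄ = (3960.00)(11.00) + (4080.00)(82.00) = 378120.00 in³
ΣAȳ = (3960.00)(90.00) + (4080.00)(17.00) = 425760.00 in³
x̄ = 378120.00 / 8040.00 = 47.03 in
ȳ = 425760.00 / 8040.00 = 52.96 in

x̄ = 47.03 in, ȳ = 52.96 in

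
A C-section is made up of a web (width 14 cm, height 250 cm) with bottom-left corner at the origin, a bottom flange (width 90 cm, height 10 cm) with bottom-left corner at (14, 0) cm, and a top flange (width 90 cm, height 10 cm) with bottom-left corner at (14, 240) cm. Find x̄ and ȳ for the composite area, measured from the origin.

Part | A | x̄ᵢ | ȳᵢ | A·x̄ᵢ | A·ȳᵢ
web | 3500.00 | 7.00 | 125.00 | 24500.00 | 437500.00
bottom flange | 900.00 | 59.00 | 5.00 | 53100.00 | 4500.00
top flange | 900.00 | 59.00 | 245.00 | 53100.00 | 220500.00
Σ | 5300.00 |  |  | 130700.00 | 662500.00
x̄ = 130700.00 / 5300.00 = 24.66 cm
ȳ = 662500.00 / 5300.00 = 125.00 cm

x̄ = 24.66 cm, ȳ = 125.00 cm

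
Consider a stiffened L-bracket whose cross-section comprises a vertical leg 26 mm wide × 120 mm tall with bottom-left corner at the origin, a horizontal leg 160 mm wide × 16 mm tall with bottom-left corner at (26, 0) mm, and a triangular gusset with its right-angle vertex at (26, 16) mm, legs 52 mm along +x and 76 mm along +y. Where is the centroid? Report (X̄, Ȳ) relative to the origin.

Part | A | x̄ᵢ | ȳᵢ | A·x̄ᵢ | A·ȳᵢ
vertical leg | 3120.00 | 13.00 | 60.00 | 40560.00 | 187200.00
horizontal leg | 2560.00 | 106.00 | 8.00 | 271360.00 | 20480.00
gusset | 1976.00 | 43.33 | 41.33 | 85626.67 | 81674.67
Σ | 7656.00 |  |  | 397546.67 | 289354.67
X̄ = 397546.67 / 7656.00 = 51.93 mm
Ȳ = 289354.67 / 7656.00 = 37.79 mm

X̄ = 51.93 mm, Ȳ = 37.79 mm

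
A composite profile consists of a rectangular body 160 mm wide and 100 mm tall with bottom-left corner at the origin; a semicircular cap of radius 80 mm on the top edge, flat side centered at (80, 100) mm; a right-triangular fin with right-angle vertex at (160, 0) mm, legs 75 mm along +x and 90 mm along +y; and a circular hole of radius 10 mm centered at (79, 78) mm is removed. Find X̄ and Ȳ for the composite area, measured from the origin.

X̄ = 92.18 mm, Ȳ = 76.37 mm

rectangular body: A = 160 × 100 = 16000.00, centroid at (80.00, 50.00).
semicircular top: A = ½π·80² = 10053.10, centroid at (80.00, 133.95).
triangular fin: A = ½·75·90 = 3375.00, centroid at (185.00, 30.00).
hole: A = −π·10² = -314.16, centroid at (79.00, 78.00).
ΣA = 29113.94 mm², ΣAX̄ = 2683804.14 mm³, ΣAȲ = 2223388.56 mm³.
X̄ = 2683804.14/29113.94 = 92.18 mm; Ȳ = 2223388.56/29113.94 = 76.37 mm.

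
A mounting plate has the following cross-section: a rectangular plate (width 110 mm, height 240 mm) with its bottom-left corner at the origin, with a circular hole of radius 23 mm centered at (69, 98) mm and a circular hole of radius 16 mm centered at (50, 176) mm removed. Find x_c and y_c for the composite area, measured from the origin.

x_c = 54.20 mm, y_c = 119.65 mm

Part | A | x̄ᵢ | ȳᵢ | A·x̄ᵢ | A·ȳᵢ
plate | 26400.00 | 55.00 | 120.00 | 1452000.00 | 3168000.00
hole 1 | -1661.90 | 69.00 | 98.00 | -114671.27 | -162866.45
hole 2 | -804.25 | 50.00 | 176.00 | -40212.39 | -141547.60
Σ | 23933.85 |  |  | 1297116.34 | 2863585.96
x_c = 1297116.34 / 23933.85 = 54.20 mm
y_c = 2863585.96 / 23933.85 = 119.65 mm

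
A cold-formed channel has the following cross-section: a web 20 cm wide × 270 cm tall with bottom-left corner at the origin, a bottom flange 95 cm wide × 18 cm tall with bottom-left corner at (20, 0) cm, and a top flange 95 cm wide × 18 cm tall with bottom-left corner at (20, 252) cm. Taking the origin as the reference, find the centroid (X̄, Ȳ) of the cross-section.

X̄ = 32.30 cm, Ȳ = 135.00 cm

web: A = 20 × 270 = 5400.00, centroid at (10.00, 135.00).
bottom flange: A = 95 × 18 = 1710.00, centroid at (67.50, 9.00).
top flange: A = 95 × 18 = 1710.00, centroid at (67.50, 261.00).
ΣA = 8820.00 cm²
ΣAX̄ = (5400.00)(10.00) + (1710.00)(67.50) + (1710.00)(67.50) = 284850.00 cm³
ΣAȲ = (5400.00)(135.00) + (1710.00)(9.00) + (1710.00)(261.00) = 1190700.00 cm³
X̄ = 284850.00 / 8820.00 = 32.30 cm
Ȳ = 1190700.00 / 8820.00 = 135.00 cm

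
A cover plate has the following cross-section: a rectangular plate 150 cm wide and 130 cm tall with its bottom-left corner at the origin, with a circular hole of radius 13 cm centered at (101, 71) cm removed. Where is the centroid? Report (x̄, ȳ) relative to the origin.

plate: A = 150 × 130 = 19500.00, centroid at (75.00, 65.00).
hole: A = −π·13² = -530.93, centroid at (101.00, 71.00).
ΣA = 18969.07 cm², ΣAx̄ = 1408876.15 cm³, ΣAȳ = 1229804.03 cm³.
x̄ = 1408876.15/18969.07 = 74.27 cm; ȳ = 1229804.03/18969.07 = 64.83 cm.

x̄ = 74.27 cm, ȳ = 64.83 cm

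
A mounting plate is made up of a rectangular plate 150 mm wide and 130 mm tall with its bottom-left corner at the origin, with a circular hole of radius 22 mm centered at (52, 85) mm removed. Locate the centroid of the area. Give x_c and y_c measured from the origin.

plate: A = 150 × 130 = 19500.00, centroid at (75.00, 65.00).
hole: A = −π·22² = -1520.53, centroid at (52.00, 85.00).
ΣA = 17979.47 mm²
ΣAx_c = (19500.00)(75.00) + (-1520.53)(52.00) = 1383432.40 mm³
ΣAy_c = (19500.00)(65.00) + (-1520.53)(85.00) = 1138254.88 mm³
x_c = 1383432.40 / 17979.47 = 76.95 mm
y_c = 1138254.88 / 17979.47 = 63.31 mm

x_c = 76.95 mm, y_c = 63.31 mm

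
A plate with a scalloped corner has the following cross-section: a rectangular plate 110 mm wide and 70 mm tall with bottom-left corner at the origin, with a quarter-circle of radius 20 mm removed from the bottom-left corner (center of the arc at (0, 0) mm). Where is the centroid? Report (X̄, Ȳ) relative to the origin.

X̄ = 56.98 mm, Ȳ = 36.13 mm

plate: A = 110 × 70 = 7700.00, centroid at (55.00, 35.00).
removed quarter-circle: A = −¼π·20² = -314.16, centroid at (8.49, 8.49).
ΣA = 7385.84 mm², ΣAX̄ = 420833.33 mm³, ΣAȲ = 266833.33 mm³.
X̄ = 420833.33/7385.84 = 56.98 mm; Ȳ = 266833.33/7385.84 = 36.13 mm.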